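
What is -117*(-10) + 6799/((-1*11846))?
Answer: 13853021/11846 ≈ 1169.4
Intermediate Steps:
-117*(-10) + 6799/((-1*11846)) = 1170 + 6799/(-11846) = 1170 + 6799*(-1/11846) = 1170 - 6799/11846 = 13853021/11846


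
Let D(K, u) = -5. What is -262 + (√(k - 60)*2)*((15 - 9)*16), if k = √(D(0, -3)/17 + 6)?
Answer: -262 + 192*I*√(17340 - 17*√1649)/17 ≈ -262.0 + 1457.3*I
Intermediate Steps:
k = √1649/17 (k = √(-5/17 + 6) = √(97/17) = √1649/17 ≈ 2.3887)
-262 + (√(k - 60)*2)*((15 - 9)*16) = -262 + (√(√1649/17 - 60)*2)*((15 - 9)*16) = -262 + (√(-60 + √1649/17)*2)*(6*16) = -262 + (2*√(-60 + √1649/17))*96 = -262 + 192*√(-60 + √1649/17)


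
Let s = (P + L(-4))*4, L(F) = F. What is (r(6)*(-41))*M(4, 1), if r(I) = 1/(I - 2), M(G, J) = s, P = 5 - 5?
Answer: 164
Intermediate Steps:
P = 0
s = -16 (s = (0 - 4)*4 = -4*4 = -16)
M(G, J) = -16
r(I) = 1/(-2 + I)
(r(6)*(-41))*M(4, 1) = (-41/(-2 + 6))*(-16) = (-41/4)*(-16) = ((1/4)*(-41))*(-16) = -41/4*(-16) = 164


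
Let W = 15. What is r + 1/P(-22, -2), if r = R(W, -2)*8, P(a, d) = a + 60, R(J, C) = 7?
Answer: 2129/38 ≈ 56.026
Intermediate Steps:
P(a, d) = 60 + a
r = 56 (r = 7*8 = 56)
r + 1/P(-22, -2) = 56 + 1/(60 - 22) = 56 + 1/38 = 2129/38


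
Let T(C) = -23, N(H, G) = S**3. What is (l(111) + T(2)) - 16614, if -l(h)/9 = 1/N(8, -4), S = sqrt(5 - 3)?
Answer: -16637 - 9*sqrt(2)/4 ≈ -16640.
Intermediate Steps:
S = sqrt(2) ≈ 1.4142
N(H, G) = 2*sqrt(2) (N(H, G) = (sqrt(2))**3 = 2*sqrt(2))
l(h) = -9*sqrt(2)/4
(l(111) + T(2)) - 16614 = (-9*sqrt(2)/4 - 23) - 16614 = (-23 - 9*sqrt(2)/4) - 16614 = -16637 - 9*sqrt(2)/4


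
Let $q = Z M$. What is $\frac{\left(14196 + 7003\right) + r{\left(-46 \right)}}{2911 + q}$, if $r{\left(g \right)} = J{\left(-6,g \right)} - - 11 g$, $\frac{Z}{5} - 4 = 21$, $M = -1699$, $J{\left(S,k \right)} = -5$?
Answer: $- \frac{2586}{26183} \approx -0.098766$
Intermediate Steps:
$Z = 125$ ($Z = 20 + 5 \cdot 21 = 20 + 105 = 125$)
$r{\left(g \right)} = -5 + 11 g$ ($r{\left(g \right)} = -5 - - 11 g = -5 + 11 g$)
$q = -212375$ ($q = 125 \left(-1699\right) = -212375$)
$\frac{\left(14196 + 7003\right) + r{\left(-46 \right)}}{2911 + q} = \frac{\left(14196 + 7003\right) + \left(-5 + 11 \left(-46\right)\right)}{2911 - 212375} = \frac{21199 - 511}{-209464} = \left(21199 - 511\right) \left(- \frac{1}{209464}\right) = 20688 \left(- \frac{1}{209464}\right) = - \frac{2586}{26183}$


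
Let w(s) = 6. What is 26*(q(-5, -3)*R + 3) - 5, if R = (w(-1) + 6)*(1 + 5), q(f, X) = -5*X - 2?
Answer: 24409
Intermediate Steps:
q(f, X) = -2 - 5*X
R = 72 (R = (6 + 6)*(1 + 5) = 12*6 = 72)
26*(q(-5, -3)*R + 3) - 5 = 26*((-2 - 5*(-3))*72 + 3) - 5 = 26*((-2 + 15)*72 + 3) - 5 = 26*(13*72 + 3) - 5 = 26*(936 + 3) - 5 = 26*939 - 5 = 24414 - 5 = 24409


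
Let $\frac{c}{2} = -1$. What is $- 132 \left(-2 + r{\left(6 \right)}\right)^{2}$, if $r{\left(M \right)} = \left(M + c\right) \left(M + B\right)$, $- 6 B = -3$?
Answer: $-76032$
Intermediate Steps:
$B = \frac{1}{2}$ ($B = \left(- \frac{1}{6}\right) \left(-3\right) = \frac{1}{2} \approx 0.5$)
$c = -2$ ($c = 2 \left(-1\right) = -2$)
$r{\left(M \right)} = \left(\frac{1}{2} + M\right) \left(-2 + M\right)$ ($r{\left(M \right)} = \left(M - 2\right) \left(M + \frac{1}{2}\right) = \left(-2 + M\right) \left(\frac{1}{2} + M\right) = \left(\frac{1}{2} + M\right) \left(-2 + M\right)$)
$- 132 \left(-2 + r{\left(6 \right)}\right)^{2} = - 132 \left(-2 - \left(10 - 36\right)\right)^{2} = - 132 \left(-2 - -26\right)^{2} = - 132 \left(-2 + 26\right)^{2} = - 132 \cdot 24^{2} = \left(-132\right) 576 = -76032$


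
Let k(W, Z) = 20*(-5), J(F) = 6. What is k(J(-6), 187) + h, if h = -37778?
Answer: -37878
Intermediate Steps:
k(W, Z) = -100
k(J(-6), 187) + h = -100 - 37778 = -37878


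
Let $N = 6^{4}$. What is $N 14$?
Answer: $18144$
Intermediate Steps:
$N = 1296$
$N 14 = 1296 \cdot 14 = 18144$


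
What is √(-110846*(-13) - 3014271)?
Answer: I*√1573273 ≈ 1254.3*I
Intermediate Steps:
√(-110846*(-13) - 3014271) = √(1440998 - 3014271) = √(-1573273) = I*√1573273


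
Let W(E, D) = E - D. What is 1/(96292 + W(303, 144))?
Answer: 1/96451 ≈ 1.0368e-5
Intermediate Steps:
1/(96292 + W(303, 144)) = 1/(96292 + (303 - 1*144)) = 1/(96292 + (303 - 144)) = 1/(96292 + 159) = 1/96451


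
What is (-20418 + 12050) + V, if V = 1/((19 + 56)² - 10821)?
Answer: -43480129/5196 ≈ -8368.0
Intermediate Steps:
V = -1/5196 (V = 1/(75² - 10821) = 1/(5625 - 10821) = 1/(-5196) = -1/5196 ≈ -0.00019246)
(-20418 + 12050) + V = (-20418 + 12050) - 1/5196 = -8368 - 1/5196 = -43480129/5196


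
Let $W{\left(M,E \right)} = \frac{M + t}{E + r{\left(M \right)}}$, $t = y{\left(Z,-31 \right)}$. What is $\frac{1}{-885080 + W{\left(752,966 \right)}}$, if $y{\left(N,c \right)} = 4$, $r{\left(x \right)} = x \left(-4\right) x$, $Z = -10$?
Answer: $- \frac{1130525}{1000605067378} \approx -1.1298 \cdot 10^{-6}$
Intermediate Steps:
$r{\left(x \right)} = - 4 x^{2}$ ($r{\left(x \right)} = - 4 x x = - 4 x^{2}$)
$t = 4$
$W{\left(M,E \right)} = \frac{4 + M}{E - 4 M^{2}}$ ($W{\left(M,E \right)} = \frac{M + 4}{E - 4 M^{2}} = \frac{4 + M}{E - 4 M^{2}}$)
$\frac{1}{-885080 + W{\left(752,966 \right)}} = \frac{1}{-885080 + \frac{4 + 752}{966 - 4 \cdot 752^{2}}} = \frac{1}{-885080 + \frac{1}{966 - 2262016} \cdot 756} = \frac{1}{-885080 + \frac{1}{-2261050} \cdot 756} = \frac{1}{-885080 - \frac{378}{1130525}} = \frac{1}{- \frac{1000605067378}{1130525}} = - \frac{1130525}{1000605067378}$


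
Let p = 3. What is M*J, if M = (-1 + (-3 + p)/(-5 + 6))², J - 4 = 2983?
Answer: 2987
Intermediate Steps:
J = 2987 (J = 4 + 2983 = 2987)
M = 1 (M = (-1 + (-3 + 3)/(-5 + 6))² = (-1 + 0/1)² = (-1 + 0*1)² = (-1 + 0)² = (-1)² = 1)
M*J = 1*2987 = 2987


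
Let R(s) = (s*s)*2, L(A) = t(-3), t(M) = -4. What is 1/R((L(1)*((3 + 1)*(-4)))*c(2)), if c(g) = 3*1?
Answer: 1/73728 ≈ 1.3563e-5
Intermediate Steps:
c(g) = 3
L(A) = -4
R(s) = 2*s**2 (R(s) = s**2*2 = 2*s**2)
1/R((L(1)*((3 + 1)*(-4)))*c(2)) = 1/(2*(-4*(3 + 1)*(-4)*3)**2) = 1/(2*(-16*(-4)*3)**2) = 1/(2*(-4*(-16)*3)**2) = 1/(2*(64*3)**2) = 1/(2*192**2) = 1/(2*36864) = 1/73728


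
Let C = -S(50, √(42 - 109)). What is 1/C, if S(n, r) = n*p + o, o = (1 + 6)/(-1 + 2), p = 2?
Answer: -1/107 ≈ -0.0093458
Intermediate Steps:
o = 7 (o = 7/1 = 7*1 = 7)
S(n, r) = 7 + 2*n (S(n, r) = n*2 + 7 = 2*n + 7 = 7 + 2*n)
C = -107 (C = -(7 + 2*50) = -(7 + 100) = -1*107 = -107)
1/C = 1/(-107) = -1/107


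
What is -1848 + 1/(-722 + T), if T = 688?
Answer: -62833/34 ≈ -1848.0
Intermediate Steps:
-1848 + 1/(-722 + T) = -1848 + 1/(-722 + 688) = -1848 + 1/(-34) = -1848 - 1/34 = -62833/34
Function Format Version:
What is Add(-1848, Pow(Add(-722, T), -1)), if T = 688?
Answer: Rational(-62833, 34) ≈ -1848.0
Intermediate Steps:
Add(-1848, Pow(Add(-722, T), -1)) = Add(-1848, Pow(Add(-722, 688), -1)) = Add(-1848, Pow(-34, -1)) = Add(-1848, Rational(-1, 34)) = Rational(-62833, 34)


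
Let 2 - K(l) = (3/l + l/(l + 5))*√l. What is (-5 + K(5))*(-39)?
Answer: 117 + 429*√5/10 ≈ 212.93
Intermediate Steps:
K(l) = 2 - √l*(3/l + l/(5 + l)) (K(l) = 2 - (3/l + l/(l + 5))*√l = 2 - (3/l + l/(5 + l))*√l = 2 - √l*(3/l + l/(5 + l)))
(-5 + K(5))*(-39) = (-5 + (-5^(5/2) - 15*√5 - 15*√5 + 2*5² + 10*5)/(5*(5 + 5)))*(-39) = (-5 + (⅕)*(-25*√5 - 15*√5 - 15*√5 + 2*25 + 50)/10)*(-39) = (-5 + (⅕)*(⅒)*(-25*√5 - 15*√5 - 15*√5 + 50 + 50))*(-39) = (-5 + (⅕)*(⅒)*(100 - 55*√5))*(-39) = (-5 + (2 - 11*√5/10))*(-39) = (-3 - 11*√5/10)*(-39) = 117 + 429*√5/10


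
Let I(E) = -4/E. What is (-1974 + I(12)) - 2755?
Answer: -14188/3 ≈ -4729.3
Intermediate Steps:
(-1974 + I(12)) - 2755 = (-1974 - 4/12) - 2755 = (-1974 - 4*1/12) - 2755 = (-1974 - ⅓) - 2755 = -5923/3 - 2755 = -14188/3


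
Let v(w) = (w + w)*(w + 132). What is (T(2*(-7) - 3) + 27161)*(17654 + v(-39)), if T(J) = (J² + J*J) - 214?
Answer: 286260000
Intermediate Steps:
v(w) = 2*w*(132 + w) (v(w) = (2*w)*(132 + w) = 2*w*(132 + w))
T(J) = -214 + 2*J² (T(J) = (J² + J²) - 214 = 2*J² - 214 = -214 + 2*J²)
(T(2*(-7) - 3) + 27161)*(17654 + v(-39)) = ((-214 + 2*(2*(-7) - 3)²) + 27161)*(17654 + 2*(-39)*(132 - 39)) = ((-214 + 2*(-14 - 3)²) + 27161)*(17654 + 2*(-39)*93) = ((-214 + 2*(-17)²) + 27161)*(17654 - 7254) = ((-214 + 2*289) + 27161)*10400 = ((-214 + 578) + 27161)*10400 = (364 + 27161)*10400 = 27525*10400 = 286260000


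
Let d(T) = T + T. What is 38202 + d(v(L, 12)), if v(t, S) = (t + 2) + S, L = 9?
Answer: 38248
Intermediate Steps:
v(t, S) = 2 + S + t (v(t, S) = (2 + t) + S = 2 + S + t)
d(T) = 2*T
38202 + d(v(L, 12)) = 38202 + 2*(2 + 12 + 9) = 38202 + 2*23 = 38202 + 46 = 38248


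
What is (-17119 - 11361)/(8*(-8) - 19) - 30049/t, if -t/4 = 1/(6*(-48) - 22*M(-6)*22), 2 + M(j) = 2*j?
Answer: 4045405154/83 ≈ 4.8740e+7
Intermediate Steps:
M(j) = -2 + 2*j
t = -1/1622 (t = -4/(6*(-48) - 22*(-2 + 2*(-6))*22) = -4/(-288 - 22*(-2 - 12)*22) = -4/(-288 - 22*(-14)*22) = -4/(-288 + 308*22) = -4/(-288 + 6776) = -4/6488 = -4*1/6488 = -1/1622 ≈ -0.00061652)
(-17119 - 11361)/(8*(-8) - 19) - 30049/t = (-17119 - 11361)/(8*(-8) - 19) - 30049/(-1/1622) = -28480/(-64 - 19) - 30049*(-1622) = -28480/(-83) + 48739478 = -28480*(-1/83) + 48739478 = 28480/83 + 48739478 = 4045405154/83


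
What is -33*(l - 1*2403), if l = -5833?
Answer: 271788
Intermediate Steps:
-33*(l - 1*2403) = -33*(-5833 - 1*2403) = -33*(-5833 - 2403) = -33*(-8236) = 271788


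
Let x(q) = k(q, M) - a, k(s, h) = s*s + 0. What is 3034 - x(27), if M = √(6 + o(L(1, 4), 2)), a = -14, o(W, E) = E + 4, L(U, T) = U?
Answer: 2291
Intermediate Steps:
o(W, E) = 4 + E
M = 2*√3 (M = √(6 + (4 + 2)) = √(6 + 6) = √12 = 2*√3 ≈ 3.4641)
k(s, h) = s² (k(s, h) = s² + 0 = s²)
x(q) = 14 + q² (x(q) = q² - 1*(-14) = q² + 14 = 14 + q²)
3034 - x(27) = 3034 - (14 + 27²) = 3034 - (14 + 729) = 3034 - 1*743 = 3034 - 743 = 2291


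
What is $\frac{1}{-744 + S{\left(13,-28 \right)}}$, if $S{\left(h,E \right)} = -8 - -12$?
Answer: $- \frac{1}{740} \approx -0.0013514$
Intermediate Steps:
$S{\left(h,E \right)} = 4$ ($S{\left(h,E \right)} = -8 + 12 = 4$)
$\frac{1}{-744 + S{\left(13,-28 \right)}} = \frac{1}{-744 + 4} = \frac{1}{-740} = - \frac{1}{740}$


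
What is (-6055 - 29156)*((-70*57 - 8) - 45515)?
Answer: 1743402243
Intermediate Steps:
(-6055 - 29156)*((-70*57 - 8) - 45515) = -35211*((-3990 - 8) - 45515) = -35211*(-3998 - 45515) = -35211*(-49513) = 1743402243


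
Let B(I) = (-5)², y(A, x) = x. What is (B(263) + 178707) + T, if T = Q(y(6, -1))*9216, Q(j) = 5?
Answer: 224812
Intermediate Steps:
B(I) = 25
T = 46080 (T = 5*9216 = 46080)
(B(263) + 178707) + T = (25 + 178707) + 46080 = 178732 + 46080 = 224812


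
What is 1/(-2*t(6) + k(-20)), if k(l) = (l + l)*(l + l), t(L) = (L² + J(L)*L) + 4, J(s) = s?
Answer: 1/1448 ≈ 0.00069061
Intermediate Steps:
t(L) = 4 + 2*L² (t(L) = (L² + L*L) + 4 = (L² + L²) + 4 = 2*L² + 4 = 4 + 2*L²)
k(l) = 4*l² (k(l) = (2*l)*(2*l) = 4*l²)
1/(-2*t(6) + k(-20)) = 1/(-2*(4 + 2*6²) + 4*(-20)²) = 1/(-2*(4 + 2*36) + 4*400) = 1/(-2*(4 + 72) + 1600) = 1/(-2*76 + 1600) = 1/(-152 + 1600) = 1/1448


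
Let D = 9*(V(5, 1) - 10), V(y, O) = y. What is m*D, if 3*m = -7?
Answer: 105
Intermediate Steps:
D = -45 (D = 9*(5 - 10) = 9*(-5) = -45)
m = -7/3 (m = (⅓)*(-7) = -7/3 ≈ -2.3333)
m*D = -7/3*(-45) = 105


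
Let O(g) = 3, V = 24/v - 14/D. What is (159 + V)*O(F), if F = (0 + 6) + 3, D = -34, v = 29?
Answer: 236994/493 ≈ 480.72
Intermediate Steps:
F = 9 (F = 6 + 3 = 9)
V = 611/493 (V = 24/29 - 14/(-34) = 24*(1/29) - 14*(-1/34) = 24/29 + 7/17 = 611/493 ≈ 1.2394)
(159 + V)*O(F) = (159 + 611/493)*3 = (78998/493)*3 = 236994/493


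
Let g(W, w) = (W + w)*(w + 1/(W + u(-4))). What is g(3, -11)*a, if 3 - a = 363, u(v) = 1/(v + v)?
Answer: -705600/23 ≈ -30678.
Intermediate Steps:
u(v) = 1/(2*v)
g(W, w) = (W + w)*(w + 1/(-⅛ + W)) (g(W, w) = (W + w)*(w + 1/(W + (½)/(-4))) = (W + w)*(w + 1/(W + (½)*(-¼))) = (W + w)*(w + 1/(W - ⅛)) = (W + w)*(w + 1/(-⅛ + W)))
a = -360 (a = 3 - 1*363 = 3 - 363 = -360)
g(3, -11)*a = ((-1*(-11)² + 8*3 + 8*(-11) - 1*3*(-11) + 8*3*(-11)² + 8*(-11)*3²)/(-1 + 8*3))*(-360) = ((-1*121 + 24 - 88 + 33 + 8*3*121 + 8*(-11)*9)/(-1 + 24))*(-360) = ((-121 + 24 - 88 + 33 + 2904 - 792)/23)*(-360) = ((1/23)*1960)*(-360) = (1960/23)*(-360) = -705600/23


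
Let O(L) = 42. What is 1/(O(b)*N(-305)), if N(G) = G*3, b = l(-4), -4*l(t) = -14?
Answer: -1/38430 ≈ -2.6021e-5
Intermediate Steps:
l(t) = 7/2 (l(t) = -¼*(-14) = 7/2)
b = 7/2 ≈ 3.5000
N(G) = 3*G
1/(O(b)*N(-305)) = 1/(42*((3*(-305)))) = (1/42)/(-915) = (1/42)*(-1/915) = -1/38430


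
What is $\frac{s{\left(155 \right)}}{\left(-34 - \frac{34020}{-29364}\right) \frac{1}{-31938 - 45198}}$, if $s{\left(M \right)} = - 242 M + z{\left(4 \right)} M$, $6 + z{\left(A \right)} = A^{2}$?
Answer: $- \frac{6787514440320}{80363} \approx -8.4461 \cdot 10^{7}$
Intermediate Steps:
$z{\left(A \right)} = -6 + A^{2}$
$s{\left(M \right)} = - 232 M$ ($s{\left(M \right)} = - 242 M + \left(-6 + 4^{2}\right) M = - 242 M + \left(-6 + 16\right) M = - 242 M + 10 M = - 232 M$)
$\frac{s{\left(155 \right)}}{\left(-34 - \frac{34020}{-29364}\right) \frac{1}{-31938 - 45198}} = \frac{\left(-232\right) 155}{\left(-34 - \frac{34020}{-29364}\right) \frac{1}{-31938 - 45198}} = - \frac{35960}{\left(-34 - - \frac{2835}{2447}\right) \frac{1}{-77136}} = - \frac{35960}{\left(-34 + \frac{2835}{2447}\right) \left(- \frac{1}{77136}\right)} = - \frac{35960}{\left(- \frac{80363}{2447}\right) \left(- \frac{1}{77136}\right)} = - \frac{35960}{\frac{80363}{188751792}} = \left(-35960\right) \frac{188751792}{80363} = - \frac{6787514440320}{80363}$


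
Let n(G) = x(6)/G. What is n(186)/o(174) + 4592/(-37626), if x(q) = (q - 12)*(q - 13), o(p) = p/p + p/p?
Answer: -10661/1166406 ≈ -0.0091400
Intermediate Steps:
o(p) = 2 (o(p) = 1 + 1 = 2)
x(q) = (-13 + q)*(-12 + q) (x(q) = (-12 + q)*(-13 + q) = (-13 + q)*(-12 + q))
n(G) = 42/G (n(G) = (156 + 6² - 25*6)/G = (156 + 36 - 150)/G = 42/G)
n(186)/o(174) + 4592/(-37626) = (42/186)/2 + 4592/(-37626) = (42*(1/186))*(½) + 4592*(-1/37626) = (7/31)*(½) - 2296/18813 = 7/62 - 2296/18813 = -10661/1166406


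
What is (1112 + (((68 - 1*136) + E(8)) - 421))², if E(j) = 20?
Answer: 413449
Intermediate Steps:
(1112 + (((68 - 1*136) + E(8)) - 421))² = (1112 + (((68 - 1*136) + 20) - 421))² = (1112 + (((68 - 136) + 20) - 421))² = (1112 + ((-68 + 20) - 421))² = (1112 + (-48 - 421))² = (1112 - 469)² = 643² = 413449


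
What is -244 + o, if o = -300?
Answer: -544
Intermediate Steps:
-244 + o = -244 - 300 = -544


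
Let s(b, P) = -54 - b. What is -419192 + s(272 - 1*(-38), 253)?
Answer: -419556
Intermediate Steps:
-419192 + s(272 - 1*(-38), 253) = -419192 + (-54 - (272 - 1*(-38))) = -419192 + (-54 - (272 + 38)) = -419192 + (-54 - 1*310) = -419192 + (-54 - 310) = -419192 - 364 = -419556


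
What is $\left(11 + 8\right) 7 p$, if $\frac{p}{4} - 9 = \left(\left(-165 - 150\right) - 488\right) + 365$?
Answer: $-228228$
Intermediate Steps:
$p = -1716$ ($p = 36 + 4 \left(\left(\left(-165 - 150\right) - 488\right) + 365\right) = 36 + 4 \left(\left(-315 - 488\right) + 365\right) = 36 + 4 \left(-803 + 365\right) = 36 + 4 \left(-438\right) = 36 - 1752 = -1716$)
$\left(11 + 8\right) 7 p = \left(11 + 8\right) 7 \left(-1716\right) = 19 \cdot 7 \left(-1716\right) = 133 \left(-1716\right) = -228228$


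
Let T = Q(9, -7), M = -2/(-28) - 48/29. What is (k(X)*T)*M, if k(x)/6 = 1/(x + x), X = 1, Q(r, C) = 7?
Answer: -1929/58 ≈ -33.259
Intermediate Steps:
M = -643/406 (M = -2*(-1/28) - 48*1/29 = 1/14 - 48/29 = -643/406 ≈ -1.5837)
T = 7
k(x) = 3/x (k(x) = 6/(x + x) = 6/((2*x)) = 6*(1/(2*x)) = 3/x)
(k(X)*T)*M = ((3/1)*7)*(-643/406) = ((3*1)*7)*(-643/406) = (3*7)*(-643/406) = 21*(-643/406) = -1929/58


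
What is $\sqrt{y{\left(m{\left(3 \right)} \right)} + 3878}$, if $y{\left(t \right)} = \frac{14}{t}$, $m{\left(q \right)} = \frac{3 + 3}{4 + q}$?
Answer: $\frac{\sqrt{35049}}{3} \approx 62.405$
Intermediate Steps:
$m{\left(q \right)} = \frac{6}{4 + q}$
$\sqrt{y{\left(m{\left(3 \right)} \right)} + 3878} = \sqrt{\frac{14}{6 \frac{1}{4 + 3}} + 3878} = \sqrt{\frac{14}{6 \cdot \frac{1}{7}} + 3878} = \sqrt{\frac{14}{\frac{6}{7}} + 3878} = \sqrt{14 \cdot \frac{7}{6} + 3878} = \sqrt{\frac{49}{3} + 3878} = \sqrt{\frac{11683}{3}} = \frac{\sqrt{35049}}{3}$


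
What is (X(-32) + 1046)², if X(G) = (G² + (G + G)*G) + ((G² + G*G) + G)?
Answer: 37625956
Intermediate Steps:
X(G) = G + 5*G² (X(G) = (G² + (2*G)*G) + ((G² + G²) + G) = (G² + 2*G²) + (2*G² + G) = 3*G² + (G + 2*G²) = G + 5*G²)
(X(-32) + 1046)² = (-32*(1 + 5*(-32)) + 1046)² = (-32*(1 - 160) + 1046)² = (-32*(-159) + 1046)² = (5088 + 1046)² = 6134² = 37625956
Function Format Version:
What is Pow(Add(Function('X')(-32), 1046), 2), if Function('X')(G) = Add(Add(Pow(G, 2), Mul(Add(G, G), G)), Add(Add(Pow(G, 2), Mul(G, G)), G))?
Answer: 37625956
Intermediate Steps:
Function('X')(G) = Add(G, Mul(5, Pow(G, 2))) (Function('X')(G) = Add(Add(Pow(G, 2), Mul(Mul(2, G), G)), Add(Add(Pow(G, 2), Pow(G, 2)), G)) = Add(Add(Pow(G, 2), Mul(2, Pow(G, 2))), Add(Mul(2, Pow(G, 2)), G)) = Add(Mul(3, Pow(G, 2)), Add(G, Mul(2, Pow(G, 2)))) = Add(G, Mul(5, Pow(G, 2))))
Pow(Add(Function('X')(-32), 1046), 2) = Pow(Add(Mul(-32, Add(1, Mul(5, -32))), 1046), 2) = Pow(Add(Mul(-32, Add(1, -160)), 1046), 2) = Pow(Add(Mul(-32, -159), 1046), 2) = Pow(Add(5088, 1046), 2) = Pow(6134, 2) = 37625956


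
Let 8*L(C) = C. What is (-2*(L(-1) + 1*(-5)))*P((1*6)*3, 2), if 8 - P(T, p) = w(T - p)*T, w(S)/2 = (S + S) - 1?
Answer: -11357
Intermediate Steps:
w(S) = -2 + 4*S (w(S) = 2*((S + S) - 1) = 2*(2*S - 1) = 2*(-1 + 2*S) = -2 + 4*S)
L(C) = C/8
P(T, p) = 8 - T*(-2 - 4*p + 4*T) (P(T, p) = 8 - (-2 + 4*(T - p))*T = 8 - (-2 + (-4*p + 4*T))*T = 8 - (-2 - 4*p + 4*T)*T = 8 - T*(-2 - 4*p + 4*T))
(-2*(L(-1) + 1*(-5)))*P((1*6)*3, 2) = (-2*((⅛)*(-1) + 1*(-5)))*(8 + 2*((1*6)*3)*(1 - 2*1*6*3 + 2*2)) = (-2*(-⅛ - 5))*(8 + 2*(6*3)*(1 - 12*3 + 4)) = (-2*(-41/8))*(8 + 2*18*(1 - 2*18 + 4)) = 41*(8 + 2*18*(1 - 36 + 4))/4 = 41*(8 + 2*18*(-31))/4 = 41*(8 - 1116)/4 = (41/4)*(-1108) = -11357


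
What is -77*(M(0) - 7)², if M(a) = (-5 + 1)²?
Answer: -6237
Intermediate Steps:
M(a) = 16 (M(a) = (-4)² = 16)
-77*(M(0) - 7)² = -77*(16 - 7)² = -77*9² = -77*81 = -6237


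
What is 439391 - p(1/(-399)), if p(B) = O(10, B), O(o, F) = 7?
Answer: 439384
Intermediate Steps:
p(B) = 7
439391 - p(1/(-399)) = 439391 - 1*7 = 439391 - 7 = 439384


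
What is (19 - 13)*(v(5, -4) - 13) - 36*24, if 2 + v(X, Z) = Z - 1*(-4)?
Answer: -954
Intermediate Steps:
v(X, Z) = 2 + Z (v(X, Z) = -2 + (Z - 1*(-4)) = -2 + (Z + 4) = -2 + (4 + Z) = 2 + Z)
(19 - 13)*(v(5, -4) - 13) - 36*24 = (19 - 13)*((2 - 4) - 13) - 36*24 = 6*(-2 - 13) - 864 = 6*(-15) - 864 = -90 - 864 = -954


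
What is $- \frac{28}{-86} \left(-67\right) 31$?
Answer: $- \frac{29078}{43} \approx -676.23$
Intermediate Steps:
$- \frac{28}{-86} \left(-67\right) 31 = \left(-28\right) \left(- \frac{1}{86}\right) \left(-67\right) 31 = \frac{14}{43} \left(-67\right) 31 = \left(- \frac{938}{43}\right) 31 = - \frac{29078}{43}$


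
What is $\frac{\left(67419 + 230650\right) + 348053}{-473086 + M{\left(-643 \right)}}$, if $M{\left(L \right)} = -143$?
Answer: $- \frac{215374}{157743} \approx -1.3653$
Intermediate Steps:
$\frac{\left(67419 + 230650\right) + 348053}{-473086 + M{\left(-643 \right)}} = \frac{\left(67419 + 230650\right) + 348053}{-473086 - 143} = \frac{298069 + 348053}{-473229} = 646122 \left(- \frac{1}{473229}\right) = - \frac{215374}{157743}$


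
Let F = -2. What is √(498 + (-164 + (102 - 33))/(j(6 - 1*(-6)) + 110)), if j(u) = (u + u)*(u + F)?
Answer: √2438870/70 ≈ 22.310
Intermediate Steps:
j(u) = 2*u*(-2 + u) (j(u) = (u + u)*(u - 2) = (2*u)*(-2 + u) = 2*u*(-2 + u))
√(498 + (-164 + (102 - 33))/(j(6 - 1*(-6)) + 110)) = √(498 + (-164 + (102 - 33))/(2*(6 - 1*(-6))*(-2 + (6 - 1*(-6))) + 110)) = √(498 + (-164 + 69)/(2*(6 + 6)*(-2 + (6 + 6)) + 110)) = √(498 - 95/(2*12*(-2 + 12) + 110)) = √(498 - 95/(2*12*10 + 110)) = √(498 - 95/(240 + 110)) = √(498 - 95/350) = √(498 - 95*1/350) = √(498 - 19/70) = √(34841/70) = √2438870/70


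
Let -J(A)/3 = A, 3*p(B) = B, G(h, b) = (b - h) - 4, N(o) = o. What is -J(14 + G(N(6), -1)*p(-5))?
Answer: 97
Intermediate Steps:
G(h, b) = -4 + b - h
p(B) = B/3
J(A) = -3*A
-J(14 + G(N(6), -1)*p(-5)) = -(-3)*(14 + (-4 - 1 - 1*6)*((1/3)*(-5))) = -(-3)*(14 + (-4 - 1 - 6)*(-5/3)) = -(-3)*(14 - 11*(-5/3)) = -(-3)*(14 + 55/3) = -(-3)*97/3 = -1*(-97) = 97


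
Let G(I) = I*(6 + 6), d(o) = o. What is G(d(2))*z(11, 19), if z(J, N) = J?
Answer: 264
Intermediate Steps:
G(I) = 12*I (G(I) = I*12 = 12*I)
G(d(2))*z(11, 19) = (12*2)*11 = 24*11 = 264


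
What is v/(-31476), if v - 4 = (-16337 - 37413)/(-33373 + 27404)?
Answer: -38813/93940122 ≈ -0.00041317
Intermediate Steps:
v = 77626/5969 (v = 4 + (-16337 - 37413)/(-33373 + 27404) = 4 - 53750/(-5969) = 4 - 53750*(-1/5969) = 4 + 53750/5969 = 77626/5969 ≈ 13.005)
v/(-31476) = (77626/5969)/(-31476) = (77626/5969)*(-1/31476) = -38813/93940122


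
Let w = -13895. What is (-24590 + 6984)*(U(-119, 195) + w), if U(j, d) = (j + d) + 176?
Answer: 240198658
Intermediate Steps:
U(j, d) = 176 + d + j (U(j, d) = (d + j) + 176 = 176 + d + j)
(-24590 + 6984)*(U(-119, 195) + w) = (-24590 + 6984)*((176 + 195 - 119) - 13895) = -17606*(252 - 13895) = -17606*(-13643) = 240198658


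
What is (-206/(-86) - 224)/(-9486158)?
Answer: 9529/407904794 ≈ 2.3361e-5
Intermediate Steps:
(-206/(-86) - 224)/(-9486158) = (-1/86*(-206) - 224)*(-1/9486158) = (103/43 - 224)*(-1/9486158) = -9529/43*(-1/9486158) = 9529/407904794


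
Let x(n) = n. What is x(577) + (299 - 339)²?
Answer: 2177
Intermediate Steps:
x(577) + (299 - 339)² = 577 + (299 - 339)² = 577 + (-40)² = 577 + 1600 = 2177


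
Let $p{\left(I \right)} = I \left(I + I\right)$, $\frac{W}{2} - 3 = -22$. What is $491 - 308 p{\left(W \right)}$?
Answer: $-889013$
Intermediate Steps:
$W = -38$ ($W = 6 + 2 \left(-22\right) = 6 - 44 = -38$)
$p{\left(I \right)} = 2 I^{2}$ ($p{\left(I \right)} = I 2 I = 2 I^{2}$)
$491 - 308 p{\left(W \right)} = 491 - 308 \cdot 2 \left(-38\right)^{2} = 491 - 308 \cdot 2 \cdot 1444 = 491 - 889504 = -889013$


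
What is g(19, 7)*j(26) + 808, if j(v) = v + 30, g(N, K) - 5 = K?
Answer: 1480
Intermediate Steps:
g(N, K) = 5 + K
j(v) = 30 + v
g(19, 7)*j(26) + 808 = (5 + 7)*(30 + 26) + 808 = 12*56 + 808 = 672 + 808 = 1480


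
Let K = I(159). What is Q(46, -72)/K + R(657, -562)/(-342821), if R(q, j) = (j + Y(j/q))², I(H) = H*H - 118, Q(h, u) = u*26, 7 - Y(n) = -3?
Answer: -8309027664/8626404823 ≈ -0.96321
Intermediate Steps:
Y(n) = 10 (Y(n) = 7 - 1*(-3) = 7 + 3 = 10)
Q(h, u) = 26*u
I(H) = -118 + H² (I(H) = H² - 118 = -118 + H²)
K = 25163 (K = -118 + 159² = -118 + 25281 = 25163)
R(q, j) = (10 + j)² (R(q, j) = (j + 10)² = (10 + j)²)
Q(46, -72)/K + R(657, -562)/(-342821) = (26*(-72))/25163 + (10 - 562)²/(-342821) = -1872*1/25163 + (-552)²*(-1/342821) = -1872/25163 + 304704*(-1/342821) = -1872/25163 - 304704/342821 = -8309027664/8626404823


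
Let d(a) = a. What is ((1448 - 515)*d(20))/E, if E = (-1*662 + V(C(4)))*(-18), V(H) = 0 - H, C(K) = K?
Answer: 1555/999 ≈ 1.5566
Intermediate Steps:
V(H) = -H
E = 11988 (E = (-1*662 - 1*4)*(-18) = (-662 - 4)*(-18) = -666*(-18) = 11988)
((1448 - 515)*d(20))/E = ((1448 - 515)*20)/11988 = (933*20)*(1/11988) = 18660*(1/11988) = 1555/999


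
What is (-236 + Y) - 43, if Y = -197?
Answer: -476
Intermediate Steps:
(-236 + Y) - 43 = (-236 - 197) - 43 = -433 - 43 = -476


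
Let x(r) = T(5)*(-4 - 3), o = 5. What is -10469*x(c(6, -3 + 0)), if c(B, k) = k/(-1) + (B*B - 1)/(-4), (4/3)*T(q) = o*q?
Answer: 5496225/4 ≈ 1.3741e+6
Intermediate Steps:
T(q) = 15*q/4 (T(q) = 3*(5*q)/4 = 15*q/4)
c(B, k) = ¼ - k - B²/4 (c(B, k) = k*(-1) + (B² - 1)*(-¼) = -k + (-1 + B²)*(-¼) = -k + (¼ - B²/4) = ¼ - k - B²/4)
x(r) = -525/4 (x(r) = ((15/4)*5)*(-4 - 3) = (75/4)*(-7) = -525/4)
-10469*x(c(6, -3 + 0)) = -10469*(-525/4) = 5496225/4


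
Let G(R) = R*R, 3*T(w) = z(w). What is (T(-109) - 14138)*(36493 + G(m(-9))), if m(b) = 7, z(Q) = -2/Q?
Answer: -168938197208/327 ≈ -5.1663e+8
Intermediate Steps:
T(w) = -2/(3*w) (T(w) = (-2/w)/3 = -2/(3*w))
G(R) = R²
(T(-109) - 14138)*(36493 + G(m(-9))) = (-⅔/(-109) - 14138)*(36493 + 7²) = (-⅔*(-1/109) - 14138)*(36493 + 49) = (2/327 - 14138)*36542 = -4623124/327*36542 = -168938197208/327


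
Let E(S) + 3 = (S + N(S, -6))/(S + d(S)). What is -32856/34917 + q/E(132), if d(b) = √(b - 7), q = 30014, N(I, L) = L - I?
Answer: -6135920385934/622605027 - 300140*√5/53493 ≈ -9867.8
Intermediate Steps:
d(b) = √(-7 + b)
E(S) = -3 - 6/(S + √(-7 + S)) (E(S) = -3 + (S + (-6 - S))/(S + √(-7 + S)) = -3 - 6/(S + √(-7 + S)))
-32856/34917 + q/E(132) = -32856/34917 + 30014/((3*(-2 - 1*132 - √(-7 + 132))/(132 + √(-7 + 132)))) = -32856*1/34917 + 30014/((3*(-2 - 132 - √125)/(132 + √125))) = -10952/11639 + 30014/((3*(-2 - 132 - 5*√5)/(132 + 5*√5))) = -10952/11639 + 30014/((3*(-134 - 5*√5)/(132 + 5*√5))) = -10952/11639 + 30014*((132 + 5*√5)/(3*(-134 - 5*√5))) = -10952/11639 + 30014*(132 + 5*√5)/(3*(-134 - 5*√5))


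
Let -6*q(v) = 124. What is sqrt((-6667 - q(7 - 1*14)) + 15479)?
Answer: sqrt(79494)/3 ≈ 93.982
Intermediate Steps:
q(v) = -62/3 (q(v) = -1/6*124 = -62/3)
sqrt((-6667 - q(7 - 1*14)) + 15479) = sqrt((-6667 - 1*(-62/3)) + 15479) = sqrt((-6667 + 62/3) + 15479) = sqrt(-19939/3 + 15479) = sqrt(26498/3) = sqrt(79494)/3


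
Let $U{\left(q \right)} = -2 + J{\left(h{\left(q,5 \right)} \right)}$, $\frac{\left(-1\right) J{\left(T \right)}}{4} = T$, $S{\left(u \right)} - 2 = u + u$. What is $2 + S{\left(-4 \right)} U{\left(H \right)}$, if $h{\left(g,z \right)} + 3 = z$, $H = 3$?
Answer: $62$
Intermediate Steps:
$h{\left(g,z \right)} = -3 + z$
$S{\left(u \right)} = 2 + 2 u$ ($S{\left(u \right)} = 2 + \left(u + u\right) = 2 + 2 u$)
$J{\left(T \right)} = - 4 T$
$U{\left(q \right)} = -10$ ($U{\left(q \right)} = -2 - 4 \left(-3 + 5\right) = -2 - 8 = -10$)
$2 + S{\left(-4 \right)} U{\left(H \right)} = 2 + \left(2 + 2 \left(-4\right)\right) \left(-10\right) = 2 + \left(2 - 8\right) \left(-10\right) = 2 - -60 = 2 + 60 = 62$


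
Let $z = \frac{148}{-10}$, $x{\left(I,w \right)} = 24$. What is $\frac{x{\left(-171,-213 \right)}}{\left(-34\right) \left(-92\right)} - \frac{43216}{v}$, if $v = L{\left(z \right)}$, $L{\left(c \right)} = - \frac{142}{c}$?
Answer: $- \frac{625204807}{138805} \approx -4504.2$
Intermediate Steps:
$z = - \frac{74}{5}$ ($z = 148 \left(- \frac{1}{10}\right) = - \frac{74}{5} \approx -14.8$)
$v = \frac{355}{37}$ ($v = - \frac{142}{- \frac{74}{5}} = \left(-142\right) \left(- \frac{5}{74}\right) = \frac{355}{37} \approx 9.5946$)
$\frac{x{\left(-171,-213 \right)}}{\left(-34\right) \left(-92\right)} - \frac{43216}{v} = \frac{24}{\left(-34\right) \left(-92\right)} - \frac{43216}{\frac{355}{37}} = \frac{24}{3128} - \frac{1598992}{355} = 24 \cdot \frac{1}{3128} - \frac{1598992}{355} = \frac{3}{391} - \frac{1598992}{355} = - \frac{625204807}{138805}$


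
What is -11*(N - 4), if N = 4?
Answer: 0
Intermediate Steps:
-11*(N - 4) = -11*(4 - 4) = -11*0 = 0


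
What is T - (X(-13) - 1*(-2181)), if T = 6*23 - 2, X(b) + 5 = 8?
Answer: -2048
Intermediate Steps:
X(b) = 3 (X(b) = -5 + 8 = 3)
T = 136 (T = 138 - 2 = 136)
T - (X(-13) - 1*(-2181)) = 136 - (3 - 1*(-2181)) = 136 - (3 + 2181) = 136 - 1*2184 = 136 - 2184 = -2048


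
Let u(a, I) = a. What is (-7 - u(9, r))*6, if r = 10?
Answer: -96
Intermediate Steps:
(-7 - u(9, r))*6 = (-7 - 1*9)*6 = (-7 - 9)*6 = -16*6 = -96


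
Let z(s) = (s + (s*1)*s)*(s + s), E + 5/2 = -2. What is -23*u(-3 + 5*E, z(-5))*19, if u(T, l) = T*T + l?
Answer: -787037/4 ≈ -1.9676e+5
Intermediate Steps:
E = -9/2 (E = -5/2 - 2 = -9/2 ≈ -4.5000)
z(s) = 2*s*(s + s²) (z(s) = (s + s*s)*(2*s) = (s + s²)*(2*s) = 2*s*(s + s²))
u(T, l) = l + T² (u(T, l) = T² + l = l + T²)
-23*u(-3 + 5*E, z(-5))*19 = -23*(2*(-5)²*(1 - 5) + (-3 + 5*(-9/2))²)*19 = -23*(2*25*(-4) + (-3 - 45/2)²)*19 = -23*(-200 + (-51/2)²)*19 = -23*(-200 + 2601/4)*19 = -23*1801/4*19 = -41423/4*19 = -787037/4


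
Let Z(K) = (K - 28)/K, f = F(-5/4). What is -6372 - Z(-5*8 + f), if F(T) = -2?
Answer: -19121/3 ≈ -6373.7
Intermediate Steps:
f = -2
Z(K) = (-28 + K)/K
-6372 - Z(-5*8 + f) = -6372 - (-28 + (-5*8 - 2))/(-5*8 - 2) = -6372 - (-28 + (-40 - 2))/(-40 - 2) = -6372 - (-28 - 42)/(-42) = -6372 - (-1)*(-70)/42 = -6372 - 1*5/3 = -6372 - 5/3 = -19121/3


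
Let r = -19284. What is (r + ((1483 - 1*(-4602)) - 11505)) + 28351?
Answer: 3647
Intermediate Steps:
(r + ((1483 - 1*(-4602)) - 11505)) + 28351 = (-19284 + ((1483 - 1*(-4602)) - 11505)) + 28351 = (-19284 + ((1483 + 4602) - 11505)) + 28351 = (-19284 + (6085 - 11505)) + 28351 = (-19284 - 5420) + 28351 = -24704 + 28351 = 3647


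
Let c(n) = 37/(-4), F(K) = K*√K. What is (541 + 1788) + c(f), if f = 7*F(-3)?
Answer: 9279/4 ≈ 2319.8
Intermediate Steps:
F(K) = K^(3/2)
f = -21*I*√3 (f = 7*(-3)^(3/2) = 7*(-3*I*√3) = -21*I*√3 ≈ -36.373*I)
c(n) = -37/4 (c(n) = 37*(-¼) = -37/4)
(541 + 1788) + c(f) = (541 + 1788) - 37/4 = 2329 - 37/4 = 9279/4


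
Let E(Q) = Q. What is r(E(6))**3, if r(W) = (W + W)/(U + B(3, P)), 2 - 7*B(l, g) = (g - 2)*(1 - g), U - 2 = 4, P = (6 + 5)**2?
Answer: 9261/45921171941 ≈ 2.0167e-7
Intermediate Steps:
P = 121 (P = 11**2 = 121)
U = 6 (U = 2 + 4 = 6)
B(l, g) = 2/7 - (1 - g)*(-2 + g)/7 (B(l, g) = 2/7 - (g - 2)*(1 - g)/7 = 2/7 - (-2 + g)*(1 - g)/7 = 2/7 - (1 - g)*(-2 + g)/7)
r(W) = 7*W/7162 (r(W) = (W + W)/(6 + (4/7 - 3/7*121 + (1/7)*121**2)) = (2*W)/(6 + (4/7 - 363/7 + (1/7)*14641)) = (2*W)/(6 + (4/7 - 363/7 + 14641/7)) = (2*W)/(6 + 14282/7) = (2*W)/(14324/7) = (2*W)*(7/14324) = 7*W/7162)
r(E(6))**3 = ((7/7162)*6)**3 = (21/3581)**3 = 9261/45921171941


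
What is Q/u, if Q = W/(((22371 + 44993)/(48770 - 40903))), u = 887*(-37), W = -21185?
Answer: 166662395/2210819116 ≈ 0.075385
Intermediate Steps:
u = -32819
Q = -166662395/67364 (Q = -21185*(48770 - 40903)/(22371 + 44993) = -21185/(67364/7867) = -21185/(67364*(1/7867)) = -21185/67364/7867 = -21185*7867/67364 = -166662395/67364 ≈ -2474.1)
Q/u = -166662395/67364/(-32819) = -166662395/67364*(-1/32819) = 166662395/2210819116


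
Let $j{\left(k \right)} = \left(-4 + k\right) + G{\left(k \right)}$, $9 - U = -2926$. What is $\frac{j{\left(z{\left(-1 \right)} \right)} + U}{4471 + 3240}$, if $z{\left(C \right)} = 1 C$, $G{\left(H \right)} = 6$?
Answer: $\frac{2936}{7711} \approx 0.38075$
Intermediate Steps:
$U = 2935$ ($U = 9 - -2926 = 9 + 2926 = 2935$)
$z{\left(C \right)} = C$
$j{\left(k \right)} = 2 + k$ ($j{\left(k \right)} = \left(-4 + k\right) + 6 = 2 + k$)
$\frac{j{\left(z{\left(-1 \right)} \right)} + U}{4471 + 3240} = \frac{\left(2 - 1\right) + 2935}{4471 + 3240} = \frac{1 + 2935}{7711} = 2936 \cdot \frac{1}{7711} = \frac{2936}{7711}$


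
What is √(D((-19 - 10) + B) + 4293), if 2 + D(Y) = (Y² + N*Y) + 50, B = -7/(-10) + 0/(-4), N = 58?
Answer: √350049/10 ≈ 59.165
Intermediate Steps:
B = 7/10 (B = -7*(-⅒) + 0*(-¼) = 7/10 + 0 = 7/10 ≈ 0.70000)
D(Y) = 48 + Y² + 58*Y (D(Y) = -2 + ((Y² + 58*Y) + 50) = -2 + (50 + Y² + 58*Y) = 48 + Y² + 58*Y)
√(D((-19 - 10) + B) + 4293) = √((48 + ((-19 - 10) + 7/10)² + 58*((-19 - 10) + 7/10)) + 4293) = √((48 + (-29 + 7/10)² + 58*(-29 + 7/10)) + 4293) = √((48 + (-283/10)² + 58*(-283/10)) + 4293) = √((48 + 80089/100 - 8207/5) + 4293) = √(-79251/100 + 4293) = √(350049/100) = √350049/10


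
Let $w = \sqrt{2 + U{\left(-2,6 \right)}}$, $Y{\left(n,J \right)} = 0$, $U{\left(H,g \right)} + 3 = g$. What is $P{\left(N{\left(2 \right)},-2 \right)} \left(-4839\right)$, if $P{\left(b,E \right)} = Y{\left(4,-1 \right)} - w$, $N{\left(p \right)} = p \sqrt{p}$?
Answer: $4839 \sqrt{5} \approx 10820.0$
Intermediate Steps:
$U{\left(H,g \right)} = -3 + g$
$w = \sqrt{5}$ ($w = \sqrt{2 + \left(-3 + 6\right)} = \sqrt{2 + 3} = \sqrt{5} \approx 2.2361$)
$N{\left(p \right)} = p^{\frac{3}{2}}$
$P{\left(b,E \right)} = - \sqrt{5}$ ($P{\left(b,E \right)} = 0 - \sqrt{5} = - \sqrt{5}$)
$P{\left(N{\left(2 \right)},-2 \right)} \left(-4839\right) = - \sqrt{5} \left(-4839\right) = 4839 \sqrt{5}$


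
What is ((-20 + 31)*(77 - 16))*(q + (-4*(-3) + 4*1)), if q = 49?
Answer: 43615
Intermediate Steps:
((-20 + 31)*(77 - 16))*(q + (-4*(-3) + 4*1)) = ((-20 + 31)*(77 - 16))*(49 + (-4*(-3) + 4*1)) = (11*61)*(49 + (12 + 4)) = 671*(49 + 16) = 671*65 = 43615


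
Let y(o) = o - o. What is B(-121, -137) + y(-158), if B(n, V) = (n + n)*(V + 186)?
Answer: -11858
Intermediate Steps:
B(n, V) = 2*n*(186 + V) (B(n, V) = (2*n)*(186 + V) = 2*n*(186 + V))
y(o) = 0
B(-121, -137) + y(-158) = 2*(-121)*(186 - 137) + 0 = 2*(-121)*49 + 0 = -11858 + 0 = -11858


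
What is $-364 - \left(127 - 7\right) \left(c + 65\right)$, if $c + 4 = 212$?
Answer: $-33124$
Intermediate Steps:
$c = 208$ ($c = -4 + 212 = 208$)
$-364 - \left(127 - 7\right) \left(c + 65\right) = -364 - \left(127 - 7\right) \left(208 + 65\right) = -364 - 120 \cdot 273 = -364 - 32760 = -33124$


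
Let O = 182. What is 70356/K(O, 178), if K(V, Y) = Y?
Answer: 35178/89 ≈ 395.26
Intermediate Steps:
70356/K(O, 178) = 70356/178 = 70356*(1/178) = 35178/89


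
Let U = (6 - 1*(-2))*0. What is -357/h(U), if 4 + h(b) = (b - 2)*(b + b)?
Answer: 357/4 ≈ 89.250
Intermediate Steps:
U = 0 (U = (6 + 2)*0 = 8*0 = 0)
h(b) = -4 + 2*b*(-2 + b) (h(b) = -4 + (b - 2)*(b + b) = -4 + (-2 + b)*(2*b) = -4 + 2*b*(-2 + b))
-357/h(U) = -357/(-4 - 4*0 + 2*0²) = -357/(-4 + 0 + 2*0) = -357/(-4 + 0 + 0) = -357/(-4) = -357*(-¼) = 357/4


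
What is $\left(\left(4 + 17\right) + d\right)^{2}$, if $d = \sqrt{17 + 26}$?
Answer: $\left(21 + \sqrt{43}\right)^{2} \approx 759.41$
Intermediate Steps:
$d = \sqrt{43} \approx 6.5574$
$\left(\left(4 + 17\right) + d\right)^{2} = \left(\left(4 + 17\right) + \sqrt{43}\right)^{2} = \left(21 + \sqrt{43}\right)^{2}$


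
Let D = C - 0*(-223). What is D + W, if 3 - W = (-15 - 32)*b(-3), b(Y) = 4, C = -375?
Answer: -184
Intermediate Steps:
W = 191 (W = 3 - (-15 - 32)*4 = 3 - (-47)*4 = 3 - 1*(-188) = 3 + 188 = 191)
D = -375 (D = -375 - 0*(-223) = -375 - 1*0 = -375 + 0 = -375)
D + W = -375 + 191 = -184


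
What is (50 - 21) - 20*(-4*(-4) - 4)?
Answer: -211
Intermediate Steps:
(50 - 21) - 20*(-4*(-4) - 4) = 29 - 20*(16 - 4) = 29 - 20*12 = 29 - 240 = -211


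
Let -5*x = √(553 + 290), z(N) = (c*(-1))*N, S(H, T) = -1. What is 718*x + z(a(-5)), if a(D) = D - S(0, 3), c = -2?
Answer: -8 - 718*√843/5 ≈ -4177.4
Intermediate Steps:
a(D) = 1 + D (a(D) = D - 1*(-1) = D + 1 = 1 + D)
z(N) = 2*N (z(N) = (-2*(-1))*N = 2*N)
x = -√843/5 (x = -√(553 + 290)/5 = -√843/5 ≈ -5.8069)
718*x + z(a(-5)) = 718*(-√843/5) + 2*(1 - 5) = -718*√843/5 + 2*(-4) = -718*√843/5 - 8 = -8 - 718*√843/5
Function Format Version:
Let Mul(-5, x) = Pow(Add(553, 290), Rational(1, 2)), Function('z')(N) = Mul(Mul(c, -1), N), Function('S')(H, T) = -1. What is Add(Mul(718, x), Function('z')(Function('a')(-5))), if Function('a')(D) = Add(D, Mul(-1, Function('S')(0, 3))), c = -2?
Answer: Add(-8, Mul(Rational(-718, 5), Pow(843, Rational(1, 2)))) ≈ -4177.4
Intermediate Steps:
Function('a')(D) = Add(1, D) (Function('a')(D) = Add(D, Mul(-1, -1)) = Add(D, 1) = Add(1, D))
Function('z')(N) = Mul(2, N) (Function('z')(N) = Mul(Mul(-2, -1), N) = Mul(2, N))
x = Mul(Rational(-1, 5), Pow(843, Rational(1, 2))) (x = Mul(Rational(-1, 5), Pow(Add(553, 290), Rational(1, 2))) = Mul(Rational(-1, 5), Pow(843, Rational(1, 2))) ≈ -5.8069)
Add(Mul(718, x), Function('z')(Function('a')(-5))) = Add(Mul(718, Mul(Rational(-1, 5), Pow(843, Rational(1, 2)))), Mul(2, Add(1, -5))) = Add(Mul(Rational(-718, 5), Pow(843, Rational(1, 2))), Mul(2, -4)) = Add(Mul(Rational(-718, 5), Pow(843, Rational(1, 2))), -8) = Add(-8, Mul(Rational(-718, 5), Pow(843, Rational(1, 2))))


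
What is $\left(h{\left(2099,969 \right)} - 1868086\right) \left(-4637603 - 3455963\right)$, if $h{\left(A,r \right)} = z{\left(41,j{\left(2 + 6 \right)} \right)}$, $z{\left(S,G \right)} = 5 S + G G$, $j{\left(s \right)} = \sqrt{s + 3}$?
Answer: $15117729124420$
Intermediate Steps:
$j{\left(s \right)} = \sqrt{3 + s}$
$z{\left(S,G \right)} = G^{2} + 5 S$ ($z{\left(S,G \right)} = 5 S + G^{2} = G^{2} + 5 S$)
$h{\left(A,r \right)} = 216$ ($h{\left(A,r \right)} = \left(\sqrt{3 + \left(2 + 6\right)}\right)^{2} + 5 \cdot 41 = \left(\sqrt{3 + 8}\right)^{2} + 205 = \left(\sqrt{11}\right)^{2} + 205 = 11 + 205 = 216$)
$\left(h{\left(2099,969 \right)} - 1868086\right) \left(-4637603 - 3455963\right) = \left(216 - 1868086\right) \left(-4637603 - 3455963\right) = \left(-1867870\right) \left(-8093566\right) = 15117729124420$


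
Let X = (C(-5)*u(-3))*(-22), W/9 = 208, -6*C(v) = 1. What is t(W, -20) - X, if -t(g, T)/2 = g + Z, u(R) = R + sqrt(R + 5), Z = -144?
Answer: -3445 - 11*sqrt(2)/3 ≈ -3450.2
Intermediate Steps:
C(v) = -1/6 (C(v) = -1/6*1 = -1/6)
u(R) = R + sqrt(5 + R)
W = 1872 (W = 9*208 = 1872)
t(g, T) = 288 - 2*g (t(g, T) = -2*(g - 144) = -2*(-144 + g) = 288 - 2*g)
X = -11 + 11*sqrt(2)/3 (X = -(-3 + sqrt(5 - 3))/6*(-22) = -(-3 + sqrt(2))/6*(-22) = (1/2 - sqrt(2)/6)*(-22) = -11 + 11*sqrt(2)/3 ≈ -5.8146)
t(W, -20) - X = (288 - 2*1872) - (-11 + 11*sqrt(2)/3) = (288 - 3744) + (11 - 11*sqrt(2)/3) = -3456 + (11 - 11*sqrt(2)/3) = -3445 - 11*sqrt(2)/3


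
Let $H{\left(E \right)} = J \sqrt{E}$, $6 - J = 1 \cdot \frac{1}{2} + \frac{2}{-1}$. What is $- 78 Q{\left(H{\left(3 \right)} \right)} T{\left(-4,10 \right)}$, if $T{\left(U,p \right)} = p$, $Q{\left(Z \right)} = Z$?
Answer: $- 5850 \sqrt{3} \approx -10133.0$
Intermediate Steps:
$J = \frac{15}{2}$ ($J = 6 - \left(1 \cdot \frac{1}{2} + \frac{2}{-1}\right) = 6 - \left(1 \cdot \frac{1}{2} + 2 \left(-1\right)\right) = 6 - \left(\frac{1}{2} - 2\right) = 6 - - \frac{3}{2} = 6 + \frac{3}{2} = \frac{15}{2} \approx 7.5$)
$H{\left(E \right)} = \frac{15 \sqrt{E}}{2}$
$- 78 Q{\left(H{\left(3 \right)} \right)} T{\left(-4,10 \right)} = - 78 \frac{15 \sqrt{3}}{2} \cdot 10 = - 585 \sqrt{3} \cdot 10 = - 5850 \sqrt{3}$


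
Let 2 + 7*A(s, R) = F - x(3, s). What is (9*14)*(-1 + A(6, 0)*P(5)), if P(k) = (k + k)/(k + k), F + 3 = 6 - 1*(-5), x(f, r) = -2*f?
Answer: 90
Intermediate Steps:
F = 8 (F = -3 + (6 - 1*(-5)) = -3 + (6 + 5) = -3 + 11 = 8)
P(k) = 1 (P(k) = (2*k)/((2*k)) = (2*k)*(1/(2*k)) = 1)
A(s, R) = 12/7 (A(s, R) = -2/7 + (8 - (-2)*3)/7 = -2/7 + (8 - 1*(-6))/7 = -2/7 + (8 + 6)/7 = -2/7 + (⅐)*14 = -2/7 + 2 = 12/7)
(9*14)*(-1 + A(6, 0)*P(5)) = (9*14)*(-1 + (12/7)*1) = 126*(-1 + 12/7) = 126*(5/7) = 90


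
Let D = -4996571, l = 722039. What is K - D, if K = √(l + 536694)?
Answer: 4996571 + √1258733 ≈ 4.9977e+6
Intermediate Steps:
K = √1258733 (K = √(722039 + 536694) = √1258733 ≈ 1121.9)
K - D = √1258733 - 1*(-4996571) = √1258733 + 4996571 = 4996571 + √1258733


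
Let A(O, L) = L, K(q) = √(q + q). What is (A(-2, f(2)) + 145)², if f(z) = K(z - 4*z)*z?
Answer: 20977 + 1160*I*√3 ≈ 20977.0 + 2009.2*I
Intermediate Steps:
K(q) = √2*√q (K(q) = √(2*q) = √2*√q)
f(z) = z*√6*√(-z) (f(z) = (√2*√(z - 4*z))*z = (√2*√(-3*z))*z = (√2*(√3*√(-z)))*z = (√6*√(-z))*z = z*√6*√(-z))
(A(-2, f(2)) + 145)² = (-√6*(-1*2)^(3/2) + 145)² = (-√6*(-2)^(3/2) + 145)² = (-√6*(-2*I*√2) + 145)² = (4*I*√3 + 145)² = (145 + 4*I*√3)²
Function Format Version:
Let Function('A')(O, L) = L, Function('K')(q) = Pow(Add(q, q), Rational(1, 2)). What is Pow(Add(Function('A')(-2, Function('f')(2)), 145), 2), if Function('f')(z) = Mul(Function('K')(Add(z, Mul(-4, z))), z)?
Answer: Add(20977, Mul(1160, I, Pow(3, Rational(1, 2)))) ≈ Add(20977., Mul(2009.2, I))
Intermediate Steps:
Function('K')(q) = Mul(Pow(2, Rational(1, 2)), Pow(q, Rational(1, 2))) (Function('K')(q) = Pow(Mul(2, q), Rational(1, 2)) = Mul(Pow(2, Rational(1, 2)), Pow(q, Rational(1, 2))))
Function('f')(z) = Mul(z, Pow(6, Rational(1, 2)), Pow(Mul(-1, z), Rational(1, 2))) (Function('f')(z) = Mul(Mul(Pow(2, Rational(1, 2)), Pow(Add(z, Mul(-4, z)), Rational(1, 2))), z) = Mul(Mul(Pow(2, Rational(1, 2)), Pow(Mul(-3, z), Rational(1, 2))), z) = Mul(Mul(Pow(2, Rational(1, 2)), Mul(Pow(3, Rational(1, 2)), Pow(Mul(-1, z), Rational(1, 2)))), z) = Mul(Mul(Pow(6, Rational(1, 2)), Pow(Mul(-1, z), Rational(1, 2))), z) = Mul(z, Pow(6, Rational(1, 2)), Pow(Mul(-1, z), Rational(1, 2))))
Pow(Add(Function('A')(-2, Function('f')(2)), 145), 2) = Pow(Add(Mul(-1, Pow(6, Rational(1, 2)), Pow(Mul(-1, 2), Rational(3, 2))), 145), 2) = Pow(Add(Mul(-1, Pow(6, Rational(1, 2)), Pow(-2, Rational(3, 2))), 145), 2) = Pow(Add(Mul(-1, Pow(6, Rational(1, 2)), Mul(-2, I, Pow(2, Rational(1, 2)))), 145), 2) = Pow(Add(Mul(4, I, Pow(3, Rational(1, 2))), 145), 2) = Pow(Add(145, Mul(4, I, Pow(3, Rational(1, 2)))), 2)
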